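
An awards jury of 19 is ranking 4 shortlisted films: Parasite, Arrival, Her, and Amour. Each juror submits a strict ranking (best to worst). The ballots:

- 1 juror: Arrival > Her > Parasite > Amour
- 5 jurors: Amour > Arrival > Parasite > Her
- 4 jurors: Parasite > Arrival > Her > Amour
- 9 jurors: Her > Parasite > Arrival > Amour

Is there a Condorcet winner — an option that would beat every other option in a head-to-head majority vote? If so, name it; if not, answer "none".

none

Checking pairwise contests:
Her beats Parasite 10–9.
Parasite beats Arrival 13–6.
Arrival beats Her 10–9.
Parasite beats Amour 14–5.
Every option loses at least one head-to-head, so there is no Condorcet winner.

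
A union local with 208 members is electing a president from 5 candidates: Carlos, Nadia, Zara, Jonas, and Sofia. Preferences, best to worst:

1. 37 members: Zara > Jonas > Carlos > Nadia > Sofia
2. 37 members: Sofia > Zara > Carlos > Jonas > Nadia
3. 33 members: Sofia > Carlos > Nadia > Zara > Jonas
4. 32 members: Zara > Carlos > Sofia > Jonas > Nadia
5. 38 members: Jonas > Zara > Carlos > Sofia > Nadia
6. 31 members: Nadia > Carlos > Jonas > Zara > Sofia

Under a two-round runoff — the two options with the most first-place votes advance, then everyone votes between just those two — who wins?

Zara

Round 1 first-place votes: Carlos 0, Nadia 31, Zara 69, Jonas 38, Sofia 70.
Sofia and Zara advance.
Runoff: Sofia is preferred to Zara by 70 voters; Zara by 138.
Zara wins the runoff.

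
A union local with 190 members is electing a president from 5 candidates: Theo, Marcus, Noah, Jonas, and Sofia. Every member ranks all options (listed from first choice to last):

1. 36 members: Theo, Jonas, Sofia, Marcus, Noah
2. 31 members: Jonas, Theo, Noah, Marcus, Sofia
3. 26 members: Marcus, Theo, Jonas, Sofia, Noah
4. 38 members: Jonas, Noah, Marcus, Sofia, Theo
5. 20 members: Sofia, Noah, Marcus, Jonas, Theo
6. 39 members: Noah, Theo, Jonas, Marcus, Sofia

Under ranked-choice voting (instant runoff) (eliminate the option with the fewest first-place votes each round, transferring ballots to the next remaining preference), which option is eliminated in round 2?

Marcus

Round 1: Theo 36, Marcus 26, Noah 39, Jonas 69, Sofia 20. Eliminate Sofia.
Round 2: Theo 36, Marcus 26, Noah 59, Jonas 69. Eliminate Marcus.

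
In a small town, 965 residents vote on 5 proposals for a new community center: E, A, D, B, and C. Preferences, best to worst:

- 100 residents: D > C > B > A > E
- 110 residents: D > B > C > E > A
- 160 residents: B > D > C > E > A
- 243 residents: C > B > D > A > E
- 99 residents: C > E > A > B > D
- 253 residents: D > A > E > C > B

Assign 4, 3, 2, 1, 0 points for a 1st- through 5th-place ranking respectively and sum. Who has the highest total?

D

E: 100·0 + 110·1 + 160·1 + 243·0 + 99·3 + 253·2 = 1073
A: 100·1 + 110·0 + 160·0 + 243·1 + 99·2 + 253·3 = 1300
D: 100·4 + 110·4 + 160·3 + 243·2 + 99·0 + 253·4 = 2818
B: 100·2 + 110·3 + 160·4 + 243·3 + 99·1 + 253·0 = 1998
C: 100·3 + 110·2 + 160·2 + 243·4 + 99·4 + 253·1 = 2461
D has the highest Borda score (2818).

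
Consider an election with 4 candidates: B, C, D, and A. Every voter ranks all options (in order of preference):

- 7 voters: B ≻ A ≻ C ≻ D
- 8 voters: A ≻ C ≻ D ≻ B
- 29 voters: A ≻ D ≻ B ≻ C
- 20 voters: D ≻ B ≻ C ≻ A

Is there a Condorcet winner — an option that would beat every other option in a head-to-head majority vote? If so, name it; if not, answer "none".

A vs B: 37–27 for A.
A vs C: 44–20 for A.
A vs D: 44–20 for A.
A beats every other option head-to-head.

A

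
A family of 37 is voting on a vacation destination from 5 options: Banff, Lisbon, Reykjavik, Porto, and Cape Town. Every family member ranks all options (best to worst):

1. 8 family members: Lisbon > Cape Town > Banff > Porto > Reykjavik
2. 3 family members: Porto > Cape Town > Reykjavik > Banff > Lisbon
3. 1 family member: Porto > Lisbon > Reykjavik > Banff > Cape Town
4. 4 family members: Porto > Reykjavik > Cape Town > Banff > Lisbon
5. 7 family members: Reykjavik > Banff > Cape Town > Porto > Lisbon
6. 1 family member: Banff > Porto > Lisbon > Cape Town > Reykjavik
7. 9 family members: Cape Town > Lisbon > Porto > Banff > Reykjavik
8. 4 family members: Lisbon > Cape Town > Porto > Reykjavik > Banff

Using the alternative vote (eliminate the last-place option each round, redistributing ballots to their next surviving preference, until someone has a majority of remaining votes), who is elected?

Round 1: Banff 1, Lisbon 12, Reykjavik 7, Porto 8, Cape Town 9. Eliminate Banff.
Round 2: Lisbon 12, Reykjavik 7, Porto 9, Cape Town 9. Eliminate Reykjavik.
Round 3: Lisbon 12, Porto 9, Cape Town 16. Eliminate Porto.
Round 4: Lisbon 14, Cape Town 23. Cape Town has a majority.

Cape Town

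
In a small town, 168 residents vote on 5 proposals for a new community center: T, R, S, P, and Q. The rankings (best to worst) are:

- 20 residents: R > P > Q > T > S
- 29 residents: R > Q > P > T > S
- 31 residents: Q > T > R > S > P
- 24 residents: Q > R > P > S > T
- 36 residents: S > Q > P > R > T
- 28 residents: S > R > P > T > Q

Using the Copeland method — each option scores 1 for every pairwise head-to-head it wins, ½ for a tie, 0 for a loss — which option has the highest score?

T: loses to R, S, P, and Q → score 0.
R: beats T, S, and P; loses to Q → score 3.
S: beats T and P; loses to R and Q → score 2.
P: beats T; loses to R, S, and Q → score 1.
Q: beats T, R, S, and P → score 4.
Q has the best pairwise record.

Q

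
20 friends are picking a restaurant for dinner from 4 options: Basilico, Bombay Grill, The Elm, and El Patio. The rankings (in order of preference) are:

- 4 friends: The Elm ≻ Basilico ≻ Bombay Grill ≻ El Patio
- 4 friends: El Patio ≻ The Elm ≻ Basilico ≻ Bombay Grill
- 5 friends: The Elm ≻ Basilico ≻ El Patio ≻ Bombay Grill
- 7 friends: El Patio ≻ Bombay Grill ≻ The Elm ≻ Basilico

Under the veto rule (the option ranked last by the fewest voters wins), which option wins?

The Elm

Last-place votes: Basilico 7, Bombay Grill 9, The Elm 0, El Patio 4.
The Elm is ranked last by the fewest voters, so The Elm wins.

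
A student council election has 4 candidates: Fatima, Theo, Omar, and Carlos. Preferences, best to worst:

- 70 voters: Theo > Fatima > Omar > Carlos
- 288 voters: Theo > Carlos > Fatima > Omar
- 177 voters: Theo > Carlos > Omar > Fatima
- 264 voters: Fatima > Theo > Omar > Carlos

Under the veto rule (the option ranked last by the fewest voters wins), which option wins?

Last-place votes: Fatima 177, Theo 0, Omar 288, Carlos 334.
Theo is ranked last by the fewest voters, so Theo wins.

Theo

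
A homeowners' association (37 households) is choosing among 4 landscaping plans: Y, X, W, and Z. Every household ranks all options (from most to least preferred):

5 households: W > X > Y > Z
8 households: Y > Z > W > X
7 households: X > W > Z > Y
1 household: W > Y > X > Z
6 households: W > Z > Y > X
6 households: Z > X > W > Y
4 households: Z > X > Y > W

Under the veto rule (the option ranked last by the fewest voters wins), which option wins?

W

Last-place votes: Y 13, X 14, W 4, Z 6.
W is ranked last by the fewest voters, so W wins.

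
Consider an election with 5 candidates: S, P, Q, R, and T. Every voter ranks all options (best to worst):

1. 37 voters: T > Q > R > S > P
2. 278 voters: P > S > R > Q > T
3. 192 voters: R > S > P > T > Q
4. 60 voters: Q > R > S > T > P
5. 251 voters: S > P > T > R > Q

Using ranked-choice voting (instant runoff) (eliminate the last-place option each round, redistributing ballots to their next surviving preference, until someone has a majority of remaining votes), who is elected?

P

Round 1: S 251, P 278, Q 60, R 192, T 37. Eliminate T.
Round 2: S 251, P 278, Q 97, R 192. Eliminate Q.
Round 3: S 251, P 278, R 289. Eliminate S.
Round 4: P 529, R 289. P has a majority.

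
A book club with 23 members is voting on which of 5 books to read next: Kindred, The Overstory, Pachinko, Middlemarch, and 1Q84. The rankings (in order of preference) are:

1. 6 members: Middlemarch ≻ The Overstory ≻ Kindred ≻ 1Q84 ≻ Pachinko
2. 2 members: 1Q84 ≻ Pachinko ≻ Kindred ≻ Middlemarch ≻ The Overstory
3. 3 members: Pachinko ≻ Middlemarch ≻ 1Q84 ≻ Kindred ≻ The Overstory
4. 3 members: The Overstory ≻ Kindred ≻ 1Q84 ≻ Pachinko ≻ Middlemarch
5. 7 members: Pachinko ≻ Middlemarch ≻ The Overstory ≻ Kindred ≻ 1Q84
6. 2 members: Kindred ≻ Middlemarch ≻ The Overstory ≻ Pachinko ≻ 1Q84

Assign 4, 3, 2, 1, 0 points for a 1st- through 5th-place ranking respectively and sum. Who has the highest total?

Middlemarch

Kindred: 6·2 + 2·2 + 3·1 + 3·3 + 7·1 + 2·4 = 43
The Overstory: 6·3 + 2·0 + 3·0 + 3·4 + 7·2 + 2·2 = 48
Pachinko: 6·0 + 2·3 + 3·4 + 3·1 + 7·4 + 2·1 = 51
Middlemarch: 6·4 + 2·1 + 3·3 + 3·0 + 7·3 + 2·3 = 62
1Q84: 6·1 + 2·4 + 3·2 + 3·2 + 7·0 + 2·0 = 26
Middlemarch has the highest Borda score (62).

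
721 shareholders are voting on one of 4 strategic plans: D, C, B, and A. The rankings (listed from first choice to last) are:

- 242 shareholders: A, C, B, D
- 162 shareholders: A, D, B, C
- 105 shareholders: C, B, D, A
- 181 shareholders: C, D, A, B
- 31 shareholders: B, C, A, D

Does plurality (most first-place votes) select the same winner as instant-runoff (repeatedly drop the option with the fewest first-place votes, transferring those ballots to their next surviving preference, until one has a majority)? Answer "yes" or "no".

yes

Plurality — first-place votes: D 0, C 286, B 31, A 404. Winner: A.
Instant-runoff — R1 D 0, C 286, B 31, A 404 (A winner). Winner: A.
The two methods agree.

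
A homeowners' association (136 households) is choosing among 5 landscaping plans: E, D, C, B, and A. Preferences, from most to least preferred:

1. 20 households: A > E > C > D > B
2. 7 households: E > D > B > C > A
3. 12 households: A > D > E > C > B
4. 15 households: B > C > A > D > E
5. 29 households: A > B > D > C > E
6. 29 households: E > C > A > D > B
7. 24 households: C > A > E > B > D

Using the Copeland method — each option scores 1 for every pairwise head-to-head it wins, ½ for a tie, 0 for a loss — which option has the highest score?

E: beats D and B; ties C; loses to A → score 2.5.
D: ties B; loses to E, C, and A → score 0.5.
C: beats D, B, and A; ties E → score 3.5.
B: ties D; loses to E, C, and A → score 0.5.
A: beats E, D, and B; loses to C → score 3.
C has the best pairwise record.

C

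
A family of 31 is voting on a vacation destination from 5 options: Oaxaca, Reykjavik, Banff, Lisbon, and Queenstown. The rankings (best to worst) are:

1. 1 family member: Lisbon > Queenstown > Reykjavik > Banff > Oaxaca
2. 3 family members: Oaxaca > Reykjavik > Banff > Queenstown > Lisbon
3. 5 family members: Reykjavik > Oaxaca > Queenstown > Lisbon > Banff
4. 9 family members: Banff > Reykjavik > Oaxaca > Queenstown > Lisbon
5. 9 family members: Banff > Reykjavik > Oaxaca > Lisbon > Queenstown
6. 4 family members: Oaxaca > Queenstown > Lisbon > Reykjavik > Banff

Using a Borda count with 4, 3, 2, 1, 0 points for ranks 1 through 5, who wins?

Reykjavik

Oaxaca: 1·0 + 3·4 + 5·3 + 9·2 + 9·2 + 4·4 = 79
Reykjavik: 1·2 + 3·3 + 5·4 + 9·3 + 9·3 + 4·1 = 89
Banff: 1·1 + 3·2 + 5·0 + 9·4 + 9·4 + 4·0 = 79
Lisbon: 1·4 + 3·0 + 5·1 + 9·0 + 9·1 + 4·2 = 26
Queenstown: 1·3 + 3·1 + 5·2 + 9·1 + 9·0 + 4·3 = 37
Reykjavik has the highest Borda score (89).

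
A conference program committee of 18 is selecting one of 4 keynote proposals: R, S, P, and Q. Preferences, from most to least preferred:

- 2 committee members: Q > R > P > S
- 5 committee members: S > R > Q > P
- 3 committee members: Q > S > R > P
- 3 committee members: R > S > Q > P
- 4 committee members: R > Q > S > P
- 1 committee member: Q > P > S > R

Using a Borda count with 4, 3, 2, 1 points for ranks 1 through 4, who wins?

R

R: 2·3 + 5·3 + 3·2 + 3·4 + 4·4 + 1·1 = 56
S: 2·1 + 5·4 + 3·3 + 3·3 + 4·2 + 1·2 = 50
P: 2·2 + 5·1 + 3·1 + 3·1 + 4·1 + 1·3 = 22
Q: 2·4 + 5·2 + 3·4 + 3·2 + 4·3 + 1·4 = 52
R has the highest Borda score (56).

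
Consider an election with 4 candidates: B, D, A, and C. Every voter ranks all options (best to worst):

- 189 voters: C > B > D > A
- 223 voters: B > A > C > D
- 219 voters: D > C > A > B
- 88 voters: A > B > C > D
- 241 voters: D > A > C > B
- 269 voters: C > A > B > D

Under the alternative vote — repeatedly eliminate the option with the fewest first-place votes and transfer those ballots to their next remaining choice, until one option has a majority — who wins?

Round 1: B 223, D 460, A 88, C 458. Eliminate A.
Round 2: B 311, D 460, C 458. Eliminate B.
Round 3: D 460, C 769. C has a majority.

C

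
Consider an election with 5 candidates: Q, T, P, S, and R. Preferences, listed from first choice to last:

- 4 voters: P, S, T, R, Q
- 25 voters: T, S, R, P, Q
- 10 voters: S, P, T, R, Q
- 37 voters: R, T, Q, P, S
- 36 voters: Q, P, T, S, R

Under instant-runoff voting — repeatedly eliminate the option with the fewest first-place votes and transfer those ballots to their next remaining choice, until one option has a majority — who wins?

Round 1: Q 36, T 25, P 4, S 10, R 37. Eliminate P.
Round 2: Q 36, T 25, S 14, R 37. Eliminate S.
Round 3: Q 36, T 39, R 37. Eliminate Q.
Round 4: T 75, R 37. T has a majority.

T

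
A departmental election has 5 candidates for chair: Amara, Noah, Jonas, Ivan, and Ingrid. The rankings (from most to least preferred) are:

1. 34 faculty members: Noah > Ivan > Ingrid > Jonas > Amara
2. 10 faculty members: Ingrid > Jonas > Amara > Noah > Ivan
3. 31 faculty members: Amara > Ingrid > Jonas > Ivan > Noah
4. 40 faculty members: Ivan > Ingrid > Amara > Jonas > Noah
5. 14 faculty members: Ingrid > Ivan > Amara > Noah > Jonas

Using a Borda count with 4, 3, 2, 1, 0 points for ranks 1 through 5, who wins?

Amara: 34·0 + 10·2 + 31·4 + 40·2 + 14·2 = 252
Noah: 34·4 + 10·1 + 31·0 + 40·0 + 14·1 = 160
Jonas: 34·1 + 10·3 + 31·2 + 40·1 + 14·0 = 166
Ivan: 34·3 + 10·0 + 31·1 + 40·4 + 14·3 = 335
Ingrid: 34·2 + 10·4 + 31·3 + 40·3 + 14·4 = 377
Ingrid has the highest Borda score (377).

Ingrid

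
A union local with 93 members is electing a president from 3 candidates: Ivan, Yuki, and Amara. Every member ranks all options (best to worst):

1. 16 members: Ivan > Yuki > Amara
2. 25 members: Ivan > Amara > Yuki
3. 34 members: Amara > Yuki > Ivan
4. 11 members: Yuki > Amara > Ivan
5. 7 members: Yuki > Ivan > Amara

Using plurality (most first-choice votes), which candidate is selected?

First-place votes: Ivan 41, Yuki 18, Amara 34.
Ivan has the most first-place votes.

Ivan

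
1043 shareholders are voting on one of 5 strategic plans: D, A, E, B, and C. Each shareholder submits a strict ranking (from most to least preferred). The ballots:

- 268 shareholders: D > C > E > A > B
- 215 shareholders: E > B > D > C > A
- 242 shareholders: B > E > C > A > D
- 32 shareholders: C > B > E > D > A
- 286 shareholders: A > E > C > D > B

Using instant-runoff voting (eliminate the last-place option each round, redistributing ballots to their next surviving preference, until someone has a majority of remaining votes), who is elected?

Round 1: D 268, A 286, E 215, B 242, C 32. Eliminate C.
Round 2: D 268, A 286, E 215, B 274. Eliminate E.
Round 3: D 268, A 286, B 489. Eliminate D.
Round 4: A 554, B 489. A has a majority.

A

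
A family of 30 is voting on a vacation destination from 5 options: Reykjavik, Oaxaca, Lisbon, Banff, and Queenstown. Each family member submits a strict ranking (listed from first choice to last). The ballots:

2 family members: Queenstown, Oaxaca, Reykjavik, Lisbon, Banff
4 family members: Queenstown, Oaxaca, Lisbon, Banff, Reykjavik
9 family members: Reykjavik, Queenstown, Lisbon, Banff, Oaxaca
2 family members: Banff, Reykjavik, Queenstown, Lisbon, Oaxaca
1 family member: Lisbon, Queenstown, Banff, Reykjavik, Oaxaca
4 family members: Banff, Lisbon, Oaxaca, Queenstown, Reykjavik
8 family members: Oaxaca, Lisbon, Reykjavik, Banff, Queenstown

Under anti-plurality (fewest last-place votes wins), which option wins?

Last-place votes: Reykjavik 8, Oaxaca 12, Lisbon 0, Banff 2, Queenstown 8.
Lisbon is ranked last by the fewest voters, so Lisbon wins.

Lisbon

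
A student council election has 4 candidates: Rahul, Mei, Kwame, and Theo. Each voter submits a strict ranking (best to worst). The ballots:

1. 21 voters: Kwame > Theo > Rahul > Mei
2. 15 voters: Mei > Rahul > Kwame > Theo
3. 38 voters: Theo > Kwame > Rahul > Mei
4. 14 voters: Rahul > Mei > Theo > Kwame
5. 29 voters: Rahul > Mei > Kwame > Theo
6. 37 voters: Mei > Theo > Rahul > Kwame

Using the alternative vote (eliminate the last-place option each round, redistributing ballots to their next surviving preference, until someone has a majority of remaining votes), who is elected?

Mei

Round 1: Rahul 43, Mei 52, Kwame 21, Theo 38. Eliminate Kwame.
Round 2: Rahul 43, Mei 52, Theo 59. Eliminate Rahul.
Round 3: Mei 95, Theo 59. Mei has a majority.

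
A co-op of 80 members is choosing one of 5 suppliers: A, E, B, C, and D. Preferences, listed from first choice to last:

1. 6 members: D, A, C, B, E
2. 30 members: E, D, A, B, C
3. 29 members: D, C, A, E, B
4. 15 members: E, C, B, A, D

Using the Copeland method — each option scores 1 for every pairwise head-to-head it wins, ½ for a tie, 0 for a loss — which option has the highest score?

A: beats B; loses to E, C, and D → score 1.
E: beats A, B, C, and D → score 4.
B: loses to A, E, C, and D → score 0.
C: beats A and B; loses to E and D → score 2.
D: beats A, B, and C; loses to E → score 3.
E has the best pairwise record.

E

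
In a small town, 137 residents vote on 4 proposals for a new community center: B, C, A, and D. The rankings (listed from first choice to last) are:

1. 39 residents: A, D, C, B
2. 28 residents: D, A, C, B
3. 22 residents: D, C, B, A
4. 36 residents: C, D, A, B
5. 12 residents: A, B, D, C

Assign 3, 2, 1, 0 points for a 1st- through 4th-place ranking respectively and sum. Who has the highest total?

D

B: 39·0 + 28·0 + 22·1 + 36·0 + 12·2 = 46
C: 39·1 + 28·1 + 22·2 + 36·3 + 12·0 = 219
A: 39·3 + 28·2 + 22·0 + 36·1 + 12·3 = 245
D: 39·2 + 28·3 + 22·3 + 36·2 + 12·1 = 312
D has the highest Borda score (312).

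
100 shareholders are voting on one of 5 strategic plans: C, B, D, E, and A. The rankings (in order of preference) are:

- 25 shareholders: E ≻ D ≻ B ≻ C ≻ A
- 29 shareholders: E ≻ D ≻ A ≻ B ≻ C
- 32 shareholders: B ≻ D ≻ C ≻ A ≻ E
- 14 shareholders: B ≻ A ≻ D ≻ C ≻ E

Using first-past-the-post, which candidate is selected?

E

First-place votes: C 0, B 46, D 0, E 54, A 0.
E has the most first-place votes.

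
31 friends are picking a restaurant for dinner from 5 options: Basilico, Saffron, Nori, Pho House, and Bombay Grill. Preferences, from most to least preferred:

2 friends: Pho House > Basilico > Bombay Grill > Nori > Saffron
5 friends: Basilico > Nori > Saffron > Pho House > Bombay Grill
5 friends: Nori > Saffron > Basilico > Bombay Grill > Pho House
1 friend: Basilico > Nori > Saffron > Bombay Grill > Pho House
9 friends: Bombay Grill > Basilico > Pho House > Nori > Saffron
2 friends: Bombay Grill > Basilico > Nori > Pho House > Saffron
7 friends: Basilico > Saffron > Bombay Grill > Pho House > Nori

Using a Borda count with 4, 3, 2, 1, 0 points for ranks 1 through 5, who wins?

Basilico

Basilico: 2·3 + 5·4 + 5·2 + 1·4 + 9·3 + 2·3 + 7·4 = 101
Saffron: 2·0 + 5·2 + 5·3 + 1·2 + 9·0 + 2·0 + 7·3 = 48
Nori: 2·1 + 5·3 + 5·4 + 1·3 + 9·1 + 2·2 + 7·0 = 53
Pho House: 2·4 + 5·1 + 5·0 + 1·0 + 9·2 + 2·1 + 7·1 = 40
Bombay Grill: 2·2 + 5·0 + 5·1 + 1·1 + 9·4 + 2·4 + 7·2 = 68
Basilico has the highest Borda score (101).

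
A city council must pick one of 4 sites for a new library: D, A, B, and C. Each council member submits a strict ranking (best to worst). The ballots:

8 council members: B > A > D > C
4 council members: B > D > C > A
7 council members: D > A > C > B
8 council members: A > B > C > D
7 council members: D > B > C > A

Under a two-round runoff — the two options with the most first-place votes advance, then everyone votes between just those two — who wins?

B

Round 1 first-place votes: D 14, A 8, B 12, C 0.
D and B advance.
Runoff: D is preferred to B by 14 voters; B by 20.
B wins the runoff.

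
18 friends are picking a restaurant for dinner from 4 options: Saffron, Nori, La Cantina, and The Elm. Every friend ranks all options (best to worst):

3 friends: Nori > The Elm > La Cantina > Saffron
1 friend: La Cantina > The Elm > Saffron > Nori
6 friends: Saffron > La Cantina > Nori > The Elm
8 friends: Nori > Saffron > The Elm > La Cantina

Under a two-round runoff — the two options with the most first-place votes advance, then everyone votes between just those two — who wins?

Nori

Round 1 first-place votes: Saffron 6, Nori 11, La Cantina 1, The Elm 0.
Nori and Saffron advance.
Runoff: Nori is preferred to Saffron by 11 voters; Saffron by 7.
Nori wins the runoff.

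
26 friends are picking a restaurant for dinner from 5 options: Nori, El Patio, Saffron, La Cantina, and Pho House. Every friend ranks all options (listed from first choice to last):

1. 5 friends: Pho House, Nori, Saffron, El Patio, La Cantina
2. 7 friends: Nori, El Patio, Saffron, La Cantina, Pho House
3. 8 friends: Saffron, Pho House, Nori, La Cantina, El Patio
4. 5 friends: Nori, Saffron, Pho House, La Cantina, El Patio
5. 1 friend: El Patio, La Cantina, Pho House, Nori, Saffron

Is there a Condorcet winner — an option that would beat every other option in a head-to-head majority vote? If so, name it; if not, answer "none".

Checking pairwise contests:
Pho House beats Nori 14–12.
Nori beats El Patio 25–1.
Nori beats Saffron 18–8.
Nori beats La Cantina 25–1.
Saffron beats Pho House 20–6.
Every option loses at least one head-to-head, so there is no Condorcet winner.

none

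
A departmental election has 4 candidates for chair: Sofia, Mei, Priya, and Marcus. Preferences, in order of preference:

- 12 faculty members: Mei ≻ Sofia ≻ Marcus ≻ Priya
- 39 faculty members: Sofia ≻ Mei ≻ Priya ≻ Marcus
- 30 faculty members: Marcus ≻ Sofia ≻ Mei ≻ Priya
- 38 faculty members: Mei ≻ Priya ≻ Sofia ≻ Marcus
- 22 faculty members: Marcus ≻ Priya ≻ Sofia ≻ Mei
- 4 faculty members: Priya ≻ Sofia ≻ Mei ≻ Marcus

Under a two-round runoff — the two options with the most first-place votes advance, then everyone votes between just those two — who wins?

Round 1 first-place votes: Sofia 39, Mei 50, Priya 4, Marcus 52.
Marcus and Mei advance.
Runoff: Marcus is preferred to Mei by 52 voters; Mei by 93.
Mei wins the runoff.

Mei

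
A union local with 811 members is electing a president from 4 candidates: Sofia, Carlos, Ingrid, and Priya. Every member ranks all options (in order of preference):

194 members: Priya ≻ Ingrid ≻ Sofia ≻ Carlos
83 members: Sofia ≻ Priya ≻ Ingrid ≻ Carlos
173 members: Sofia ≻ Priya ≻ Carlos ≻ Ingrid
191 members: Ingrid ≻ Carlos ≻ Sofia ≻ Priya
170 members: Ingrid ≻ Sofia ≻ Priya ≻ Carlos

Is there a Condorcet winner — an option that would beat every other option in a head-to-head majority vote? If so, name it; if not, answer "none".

Checking pairwise contests:
Ingrid beats Sofia 555–256.
Sofia beats Carlos 620–191.
Priya beats Ingrid 450–361.
Sofia beats Priya 617–194.
Every option loses at least one head-to-head, so there is no Condorcet winner.

none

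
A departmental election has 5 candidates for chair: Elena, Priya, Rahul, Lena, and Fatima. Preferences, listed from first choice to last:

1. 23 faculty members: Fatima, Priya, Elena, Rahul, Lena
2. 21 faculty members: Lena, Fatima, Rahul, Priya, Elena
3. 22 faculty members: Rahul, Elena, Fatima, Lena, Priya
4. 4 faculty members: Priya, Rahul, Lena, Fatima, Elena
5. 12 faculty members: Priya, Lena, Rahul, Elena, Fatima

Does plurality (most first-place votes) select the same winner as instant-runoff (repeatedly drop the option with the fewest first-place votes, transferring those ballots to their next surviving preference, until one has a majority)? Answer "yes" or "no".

Plurality — first-place votes: Elena 0, Priya 16, Rahul 22, Lena 21, Fatima 23. Winner: Fatima.
Instant-runoff — R1 Elena 0, Priya 16, Rahul 22, Lena 21, Fatima 23 (Elena out); R2 Priya 16, Rahul 22, Lena 21, Fatima 23 (Priya out); R3 Rahul 26, Lena 33, Fatima 23 (Fatima out); R4 Rahul 49, Lena 33 (Rahul winner). Winner: Rahul.
The two methods disagree.

no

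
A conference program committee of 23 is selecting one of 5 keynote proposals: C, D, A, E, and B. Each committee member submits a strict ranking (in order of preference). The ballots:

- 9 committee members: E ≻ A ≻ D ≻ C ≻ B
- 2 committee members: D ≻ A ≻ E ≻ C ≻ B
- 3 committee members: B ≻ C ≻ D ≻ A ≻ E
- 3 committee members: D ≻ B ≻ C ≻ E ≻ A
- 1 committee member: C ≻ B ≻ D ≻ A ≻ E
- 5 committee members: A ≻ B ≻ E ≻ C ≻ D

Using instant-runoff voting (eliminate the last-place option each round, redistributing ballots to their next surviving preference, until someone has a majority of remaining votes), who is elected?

E

Round 1: C 1, D 5, A 5, E 9, B 3. Eliminate C.
Round 2: D 5, A 5, E 9, B 4. Eliminate B.
Round 3: D 9, A 5, E 9. Eliminate A.
Round 4: D 9, E 14. E has a majority.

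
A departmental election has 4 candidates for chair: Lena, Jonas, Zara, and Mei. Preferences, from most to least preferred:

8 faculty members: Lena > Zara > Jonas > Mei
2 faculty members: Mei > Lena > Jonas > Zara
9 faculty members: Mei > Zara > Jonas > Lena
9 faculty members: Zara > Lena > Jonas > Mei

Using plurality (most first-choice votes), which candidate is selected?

Mei

First-place votes: Lena 8, Jonas 0, Zara 9, Mei 11.
Mei has the most first-place votes.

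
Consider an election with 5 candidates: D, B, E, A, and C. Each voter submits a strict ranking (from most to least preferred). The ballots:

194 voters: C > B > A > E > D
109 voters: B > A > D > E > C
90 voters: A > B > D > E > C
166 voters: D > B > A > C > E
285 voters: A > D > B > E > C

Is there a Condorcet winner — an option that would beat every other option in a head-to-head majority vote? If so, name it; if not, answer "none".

Checking pairwise contests:
A beats D 678–166.
D beats B 451–393.
D beats E 650–194.
B beats A 469–375.
D beats C 650–194.
Every option loses at least one head-to-head, so there is no Condorcet winner.

none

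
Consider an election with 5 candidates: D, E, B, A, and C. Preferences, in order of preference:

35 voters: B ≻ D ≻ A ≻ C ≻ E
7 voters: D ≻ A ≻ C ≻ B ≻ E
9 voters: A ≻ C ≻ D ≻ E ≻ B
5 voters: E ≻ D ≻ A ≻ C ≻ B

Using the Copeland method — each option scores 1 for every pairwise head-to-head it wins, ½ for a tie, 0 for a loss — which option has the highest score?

D: beats E, A, and C; loses to B → score 3.
E: loses to D, B, A, and C → score 0.
B: beats D, E, A, and C → score 4.
A: beats E and C; loses to D and B → score 2.
C: beats E; loses to D, B, and A → score 1.
B has the best pairwise record.

B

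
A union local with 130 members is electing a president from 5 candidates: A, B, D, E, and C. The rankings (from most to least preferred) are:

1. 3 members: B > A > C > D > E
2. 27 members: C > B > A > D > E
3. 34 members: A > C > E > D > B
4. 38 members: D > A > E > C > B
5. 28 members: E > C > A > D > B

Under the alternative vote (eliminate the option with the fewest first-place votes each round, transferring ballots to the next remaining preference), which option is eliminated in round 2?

Round 1: A 34, B 3, D 38, E 28, C 27. Eliminate B.
Round 2: A 37, D 38, E 28, C 27. Eliminate C.

C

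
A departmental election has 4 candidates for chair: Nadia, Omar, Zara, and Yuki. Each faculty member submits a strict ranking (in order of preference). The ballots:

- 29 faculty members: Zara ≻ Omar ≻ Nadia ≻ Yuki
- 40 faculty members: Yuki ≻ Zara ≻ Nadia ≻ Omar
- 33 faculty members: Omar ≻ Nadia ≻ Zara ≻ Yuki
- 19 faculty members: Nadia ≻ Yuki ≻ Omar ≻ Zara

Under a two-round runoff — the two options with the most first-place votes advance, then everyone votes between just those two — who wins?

Omar

Round 1 first-place votes: Nadia 19, Omar 33, Zara 29, Yuki 40.
Yuki and Omar advance.
Runoff: Yuki is preferred to Omar by 59 voters; Omar by 62.
Omar wins the runoff.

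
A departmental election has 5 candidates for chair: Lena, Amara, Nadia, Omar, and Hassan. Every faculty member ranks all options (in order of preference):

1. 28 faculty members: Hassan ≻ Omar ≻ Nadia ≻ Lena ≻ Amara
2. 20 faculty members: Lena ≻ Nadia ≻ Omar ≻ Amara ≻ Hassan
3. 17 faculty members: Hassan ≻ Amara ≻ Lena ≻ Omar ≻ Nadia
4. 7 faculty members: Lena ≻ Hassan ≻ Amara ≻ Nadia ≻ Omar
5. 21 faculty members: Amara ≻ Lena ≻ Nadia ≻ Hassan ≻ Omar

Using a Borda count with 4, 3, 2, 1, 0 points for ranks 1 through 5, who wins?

Lena

Lena: 28·1 + 20·4 + 17·2 + 7·4 + 21·3 = 233
Amara: 28·0 + 20·1 + 17·3 + 7·2 + 21·4 = 169
Nadia: 28·2 + 20·3 + 17·0 + 7·1 + 21·2 = 165
Omar: 28·3 + 20·2 + 17·1 + 7·0 + 21·0 = 141
Hassan: 28·4 + 20·0 + 17·4 + 7·3 + 21·1 = 222
Lena has the highest Borda score (233).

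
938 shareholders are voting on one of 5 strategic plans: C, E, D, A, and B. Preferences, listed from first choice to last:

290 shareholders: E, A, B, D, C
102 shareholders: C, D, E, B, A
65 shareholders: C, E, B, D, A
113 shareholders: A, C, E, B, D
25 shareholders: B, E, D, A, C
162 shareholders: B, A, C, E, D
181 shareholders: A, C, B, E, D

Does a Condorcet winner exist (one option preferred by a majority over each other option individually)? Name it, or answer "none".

Checking pairwise contests:
A beats C 771–167.
C beats E 623–315.
C beats D 623–315.
E beats A 482–456.
E beats B 570–368.
Every option loses at least one head-to-head, so there is no Condorcet winner.

none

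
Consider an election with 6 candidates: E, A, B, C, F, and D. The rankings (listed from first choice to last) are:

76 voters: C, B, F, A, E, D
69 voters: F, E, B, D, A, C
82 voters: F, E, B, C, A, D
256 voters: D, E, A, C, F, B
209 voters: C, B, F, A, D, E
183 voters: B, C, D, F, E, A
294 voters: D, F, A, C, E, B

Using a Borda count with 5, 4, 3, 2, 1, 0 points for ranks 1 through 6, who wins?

D

E: 76·1 + 69·4 + 82·4 + 256·4 + 209·0 + 183·1 + 294·1 = 2181
A: 76·2 + 69·1 + 82·1 + 256·3 + 209·2 + 183·0 + 294·3 = 2371
B: 76·4 + 69·3 + 82·3 + 256·0 + 209·4 + 183·5 + 294·0 = 2508
C: 76·5 + 69·0 + 82·2 + 256·2 + 209·5 + 183·4 + 294·2 = 3421
F: 76·3 + 69·5 + 82·5 + 256·1 + 209·3 + 183·2 + 294·4 = 3408
D: 76·0 + 69·2 + 82·0 + 256·5 + 209·1 + 183·3 + 294·5 = 3646
D has the highest Borda score (3646).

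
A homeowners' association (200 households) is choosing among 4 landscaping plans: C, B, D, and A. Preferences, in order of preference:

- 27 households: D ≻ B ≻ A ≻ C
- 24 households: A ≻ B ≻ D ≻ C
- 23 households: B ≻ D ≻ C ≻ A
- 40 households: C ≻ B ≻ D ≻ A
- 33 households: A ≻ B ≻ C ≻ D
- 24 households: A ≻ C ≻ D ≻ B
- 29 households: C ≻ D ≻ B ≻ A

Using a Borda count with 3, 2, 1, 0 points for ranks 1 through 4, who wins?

C: 27·0 + 24·0 + 23·1 + 40·3 + 33·1 + 24·2 + 29·3 = 311
B: 27·2 + 24·2 + 23·3 + 40·2 + 33·2 + 24·0 + 29·1 = 346
D: 27·3 + 24·1 + 23·2 + 40·1 + 33·0 + 24·1 + 29·2 = 273
A: 27·1 + 24·3 + 23·0 + 40·0 + 33·3 + 24·3 + 29·0 = 270
B has the highest Borda score (346).

B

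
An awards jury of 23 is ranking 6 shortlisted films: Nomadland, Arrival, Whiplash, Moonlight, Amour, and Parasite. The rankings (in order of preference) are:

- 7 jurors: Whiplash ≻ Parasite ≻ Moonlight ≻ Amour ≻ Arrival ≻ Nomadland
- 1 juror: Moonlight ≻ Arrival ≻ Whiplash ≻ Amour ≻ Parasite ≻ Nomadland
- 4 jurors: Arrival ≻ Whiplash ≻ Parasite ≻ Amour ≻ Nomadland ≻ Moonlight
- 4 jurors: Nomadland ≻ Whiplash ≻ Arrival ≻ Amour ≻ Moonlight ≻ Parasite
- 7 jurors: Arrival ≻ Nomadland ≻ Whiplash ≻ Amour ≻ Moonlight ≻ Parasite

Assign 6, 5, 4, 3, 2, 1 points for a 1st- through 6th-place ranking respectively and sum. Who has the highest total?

Whiplash

Nomadland: 7·1 + 1·1 + 4·2 + 4·6 + 7·5 = 75
Arrival: 7·2 + 1·5 + 4·6 + 4·4 + 7·6 = 101
Whiplash: 7·6 + 1·4 + 4·5 + 4·5 + 7·4 = 114
Moonlight: 7·4 + 1·6 + 4·1 + 4·2 + 7·2 = 60
Amour: 7·3 + 1·3 + 4·3 + 4·3 + 7·3 = 69
Parasite: 7·5 + 1·2 + 4·4 + 4·1 + 7·1 = 64
Whiplash has the highest Borda score (114).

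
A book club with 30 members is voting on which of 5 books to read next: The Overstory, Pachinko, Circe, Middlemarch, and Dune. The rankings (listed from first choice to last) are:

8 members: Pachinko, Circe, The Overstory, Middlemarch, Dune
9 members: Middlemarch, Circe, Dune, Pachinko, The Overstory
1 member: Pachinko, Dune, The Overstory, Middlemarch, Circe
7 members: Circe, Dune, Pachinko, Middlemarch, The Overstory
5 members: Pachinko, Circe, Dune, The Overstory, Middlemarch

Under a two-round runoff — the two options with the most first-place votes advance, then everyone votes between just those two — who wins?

Pachinko

Round 1 first-place votes: The Overstory 0, Pachinko 14, Circe 7, Middlemarch 9, Dune 0.
Pachinko and Middlemarch advance.
Runoff: Pachinko is preferred to Middlemarch by 21 voters; Middlemarch by 9.
Pachinko wins the runoff.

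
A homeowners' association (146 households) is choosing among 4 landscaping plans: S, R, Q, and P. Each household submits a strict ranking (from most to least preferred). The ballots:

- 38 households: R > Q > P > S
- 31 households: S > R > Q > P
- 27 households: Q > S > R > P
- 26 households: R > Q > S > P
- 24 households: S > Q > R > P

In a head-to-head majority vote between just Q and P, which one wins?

Voters preferring Q to P: 146; preferring P to Q: 0.
Q wins the head-to-head.

Q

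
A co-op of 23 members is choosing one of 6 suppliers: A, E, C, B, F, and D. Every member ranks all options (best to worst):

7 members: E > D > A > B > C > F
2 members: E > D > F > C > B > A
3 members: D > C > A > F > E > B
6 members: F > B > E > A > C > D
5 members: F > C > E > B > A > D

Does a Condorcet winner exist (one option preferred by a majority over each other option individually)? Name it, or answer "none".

Checking pairwise contests:
E beats A 20–3.
F beats E 14–9.
A beats C 13–10.
E beats B 17–6.
D beats F 12–11.
E beats D 20–3.
Every option loses at least one head-to-head, so there is no Condorcet winner.

none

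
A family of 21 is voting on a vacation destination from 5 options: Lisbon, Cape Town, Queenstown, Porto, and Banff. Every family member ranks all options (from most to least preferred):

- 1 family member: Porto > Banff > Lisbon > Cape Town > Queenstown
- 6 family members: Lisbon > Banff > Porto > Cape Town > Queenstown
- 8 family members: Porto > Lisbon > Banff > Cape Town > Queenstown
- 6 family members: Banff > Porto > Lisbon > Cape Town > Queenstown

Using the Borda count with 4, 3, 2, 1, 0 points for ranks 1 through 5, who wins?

Lisbon: 1·2 + 6·4 + 8·3 + 6·2 = 62
Cape Town: 1·1 + 6·1 + 8·1 + 6·1 = 21
Queenstown: 1·0 + 6·0 + 8·0 + 6·0 = 0
Porto: 1·4 + 6·2 + 8·4 + 6·3 = 66
Banff: 1·3 + 6·3 + 8·2 + 6·4 = 61
Porto has the highest Borda score (66).

Porto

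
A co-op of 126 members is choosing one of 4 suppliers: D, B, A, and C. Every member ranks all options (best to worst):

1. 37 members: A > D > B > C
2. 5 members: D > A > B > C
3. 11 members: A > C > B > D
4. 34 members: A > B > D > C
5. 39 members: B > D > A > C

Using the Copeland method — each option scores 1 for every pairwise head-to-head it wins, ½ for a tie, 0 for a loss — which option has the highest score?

D: beats C; loses to B and A → score 1.
B: beats D and C; loses to A → score 2.
A: beats D, B, and C → score 3.
C: loses to D, B, and A → score 0.
A has the best pairwise record.

A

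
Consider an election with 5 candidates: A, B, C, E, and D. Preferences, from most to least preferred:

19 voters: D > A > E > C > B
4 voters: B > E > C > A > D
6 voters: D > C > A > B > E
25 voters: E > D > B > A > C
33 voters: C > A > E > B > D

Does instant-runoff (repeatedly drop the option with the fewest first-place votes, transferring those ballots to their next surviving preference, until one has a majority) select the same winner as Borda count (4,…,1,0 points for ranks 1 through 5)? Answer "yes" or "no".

Instant-runoff — R1 A 0, B 4, C 33, E 25, D 25 (A out); R2 B 4, C 33, E 25, D 25 (B out); R3 C 33, E 29, D 25 (D out); R4 C 39, E 48 (E winner). Winner: E.
Borda — scores: A 197, B 105, C 177, E 216, D 175. Winner: E.
The two methods agree.

yes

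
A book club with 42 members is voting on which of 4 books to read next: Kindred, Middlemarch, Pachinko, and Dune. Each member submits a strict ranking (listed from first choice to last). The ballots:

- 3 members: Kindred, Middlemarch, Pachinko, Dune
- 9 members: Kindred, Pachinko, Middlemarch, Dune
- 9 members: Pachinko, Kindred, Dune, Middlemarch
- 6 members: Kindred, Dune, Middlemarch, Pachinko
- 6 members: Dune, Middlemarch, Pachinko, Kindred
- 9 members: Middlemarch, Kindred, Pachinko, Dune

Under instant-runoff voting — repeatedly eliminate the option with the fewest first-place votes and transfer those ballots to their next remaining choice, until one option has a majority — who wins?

Round 1: Kindred 18, Middlemarch 9, Pachinko 9, Dune 6. Eliminate Dune.
Round 2: Kindred 18, Middlemarch 15, Pachinko 9. Eliminate Pachinko.
Round 3: Kindred 27, Middlemarch 15. Kindred has a majority.

Kindred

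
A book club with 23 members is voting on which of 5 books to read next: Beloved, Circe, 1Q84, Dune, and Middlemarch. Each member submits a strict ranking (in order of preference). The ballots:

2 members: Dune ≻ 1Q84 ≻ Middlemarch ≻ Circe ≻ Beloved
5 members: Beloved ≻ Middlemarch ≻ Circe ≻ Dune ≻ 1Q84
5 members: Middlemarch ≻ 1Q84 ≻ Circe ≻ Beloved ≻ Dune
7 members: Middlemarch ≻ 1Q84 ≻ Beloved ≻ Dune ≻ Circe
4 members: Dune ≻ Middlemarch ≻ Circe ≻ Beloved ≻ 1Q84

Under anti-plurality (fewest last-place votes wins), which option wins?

Middlemarch

Last-place votes: Beloved 2, Circe 7, 1Q84 9, Dune 5, Middlemarch 0.
Middlemarch is ranked last by the fewest voters, so Middlemarch wins.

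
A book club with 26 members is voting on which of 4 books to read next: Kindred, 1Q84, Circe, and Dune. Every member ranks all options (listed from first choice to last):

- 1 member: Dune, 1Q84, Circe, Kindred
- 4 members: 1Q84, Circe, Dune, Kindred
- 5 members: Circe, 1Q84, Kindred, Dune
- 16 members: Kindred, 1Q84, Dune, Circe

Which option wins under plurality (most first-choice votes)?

Kindred

First-place votes: Kindred 16, 1Q84 4, Circe 5, Dune 1.
Kindred has the most first-place votes.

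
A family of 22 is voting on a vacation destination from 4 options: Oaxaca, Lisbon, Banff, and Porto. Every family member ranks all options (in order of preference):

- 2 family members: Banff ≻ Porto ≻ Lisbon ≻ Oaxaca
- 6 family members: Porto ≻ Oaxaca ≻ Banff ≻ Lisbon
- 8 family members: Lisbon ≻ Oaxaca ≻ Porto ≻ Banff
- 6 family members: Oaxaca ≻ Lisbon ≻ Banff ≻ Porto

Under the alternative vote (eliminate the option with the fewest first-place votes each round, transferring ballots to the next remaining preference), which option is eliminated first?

Round 1: Oaxaca 6, Lisbon 8, Banff 2, Porto 6. Eliminate Banff.

Banff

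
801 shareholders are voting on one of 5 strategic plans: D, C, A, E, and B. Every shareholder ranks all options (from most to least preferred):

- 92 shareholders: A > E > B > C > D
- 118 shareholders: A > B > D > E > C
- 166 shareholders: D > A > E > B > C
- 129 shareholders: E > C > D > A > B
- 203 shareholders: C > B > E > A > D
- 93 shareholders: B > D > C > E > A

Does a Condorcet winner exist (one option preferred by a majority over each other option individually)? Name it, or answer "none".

none

Checking pairwise contests:
C beats D 424–377.
E beats C 505–296.
C beats A 425–376.
B beats E 414–387.
A beats B 505–296.
Every option loses at least one head-to-head, so there is no Condorcet winner.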